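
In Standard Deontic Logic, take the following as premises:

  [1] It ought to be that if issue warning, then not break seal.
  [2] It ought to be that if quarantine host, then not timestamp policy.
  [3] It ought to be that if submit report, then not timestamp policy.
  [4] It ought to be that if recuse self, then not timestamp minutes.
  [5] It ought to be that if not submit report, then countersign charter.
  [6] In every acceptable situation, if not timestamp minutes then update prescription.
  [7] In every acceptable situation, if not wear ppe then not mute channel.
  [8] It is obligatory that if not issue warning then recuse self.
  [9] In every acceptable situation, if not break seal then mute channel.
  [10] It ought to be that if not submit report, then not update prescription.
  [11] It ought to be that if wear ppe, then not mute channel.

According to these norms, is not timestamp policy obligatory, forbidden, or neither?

By case analysis on wear_ppe: premise 11 gives O(wear_ppe → ¬mute_channel) and premise 7 gives O(¬wear_ppe → ¬mute_channel), so O(¬mute_channel) either way.
Premise 9 is O(¬break_seal → mute_channel); contrapositively O(¬mute_channel → break_seal). Since O(¬mute_channel) holds, K gives O(break_seal).
Premise 1, O(issue_warning → ¬break_seal), contraposes to O(break_seal → ¬issue_warning); with O(break_seal) we get O(¬issue_warning).
With premise 8, O(¬issue_warning → recuse_self), the K-axiom yields O(recuse_self).
From O(recuse_self) and premise 4, O(recuse_self → ¬timestamp_minutes), we obtain O(¬timestamp_minutes).
Applying K to premise 6 (O(¬timestamp_minutes → update_prescription)) and O(¬timestamp_minutes) yields O(update_prescription).
Premise 10 is O(¬submit_report → ¬update_prescription); contrapositively O(update_prescription → submit_report). Since O(update_prescription) holds, K gives O(submit_report).
From O(submit_report) and premise 3, O(submit_report → ¬timestamp_policy), we obtain O(¬timestamp_policy).
Premises 2, 5 do not contribute to this derivation.
Hence ¬timestamp_policy is obligatory.

Obligatory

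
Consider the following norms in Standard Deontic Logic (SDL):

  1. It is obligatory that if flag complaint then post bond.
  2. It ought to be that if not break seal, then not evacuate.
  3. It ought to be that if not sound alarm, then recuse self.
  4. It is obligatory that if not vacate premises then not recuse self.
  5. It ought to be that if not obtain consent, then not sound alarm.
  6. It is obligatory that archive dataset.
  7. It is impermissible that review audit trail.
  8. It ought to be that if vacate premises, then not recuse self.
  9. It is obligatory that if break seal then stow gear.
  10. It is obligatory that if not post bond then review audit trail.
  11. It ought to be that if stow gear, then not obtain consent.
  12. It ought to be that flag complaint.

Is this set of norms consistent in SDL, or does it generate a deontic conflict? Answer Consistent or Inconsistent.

Premise 10 is O(¬post_bond → review_audit_trail), but O(¬post_bond) is not derivable from the premises, so it does not yield O(review_audit_trail).
So O(review_audit_trail) is not derivable, and the apparent clash with O(¬review_audit_trail) does not arise.
A world satisfying every obligation exists (e.g. archive_dataset=true, break_seal=false, evacuate=false, flag_complaint=true, obtain_consent=true, post_bond=true, recuse_self=false, review_audit_trail=false, sound_alarm=true, stow_gear=false, vacate_premises=false); no atom is both obligatory and forbidden, so the set is consistent.

Consistent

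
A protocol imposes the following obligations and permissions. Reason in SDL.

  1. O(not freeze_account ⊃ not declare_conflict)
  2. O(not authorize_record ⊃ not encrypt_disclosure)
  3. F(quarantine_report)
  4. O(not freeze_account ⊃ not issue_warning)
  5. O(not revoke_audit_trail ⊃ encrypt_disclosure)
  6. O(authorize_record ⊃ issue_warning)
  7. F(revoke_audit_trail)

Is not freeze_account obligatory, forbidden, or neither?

F(revoke_audit_trail) at premise 7 means O(not revoke_audit_trail).
From O(not revoke_audit_trail) and premise 5, O(not revoke_audit_trail ⊃ encrypt_disclosure), we obtain O(encrypt_disclosure).
Premise 2 is O(not authorize_record ⊃ not encrypt_disclosure); contrapositively O(encrypt_disclosure ⊃ authorize_record). Since O(encrypt_disclosure) holds, K gives O(authorize_record).
Premise 6 is O(authorize_record ⊃ issue_warning); since O(authorize_record), deontic closure gives O(issue_warning).
Premise 4 is O(not freeze_account ⊃ not issue_warning); contrapositively O(issue_warning ⊃ freeze_account). Since O(issue_warning) holds, K gives O(freeze_account).
Premises 1, 3 do not contribute to this derivation.
Thus O(freeze_account), which is F(not freeze_account): not freeze_account is forbidden.

Forbidden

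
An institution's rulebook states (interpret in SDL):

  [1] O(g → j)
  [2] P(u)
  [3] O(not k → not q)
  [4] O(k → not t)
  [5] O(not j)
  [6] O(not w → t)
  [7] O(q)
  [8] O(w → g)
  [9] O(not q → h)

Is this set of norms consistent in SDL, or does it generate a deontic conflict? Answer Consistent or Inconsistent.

Premise 7 states O(q) outright.
Premise 3 is O(not k → not q); contrapositively O(q → k). Since O(q) holds, K gives O(k).
Applying K to premise 4 (O(k → not t)) and O(k) yields O(not t).
Premise 6, O(not w → t), contraposes to O(not t → w); with O(not t) we get O(w).
With premise 8, O(w → g), the K-axiom yields O(g).
With premise 1, O(g → j), the K-axiom yields O(j).
Yet premise 5 states O(not j).
We now have both O(j) and O(not j) — j is simultaneously obligatory and forbidden, violating the D-axiom.

Inconsistent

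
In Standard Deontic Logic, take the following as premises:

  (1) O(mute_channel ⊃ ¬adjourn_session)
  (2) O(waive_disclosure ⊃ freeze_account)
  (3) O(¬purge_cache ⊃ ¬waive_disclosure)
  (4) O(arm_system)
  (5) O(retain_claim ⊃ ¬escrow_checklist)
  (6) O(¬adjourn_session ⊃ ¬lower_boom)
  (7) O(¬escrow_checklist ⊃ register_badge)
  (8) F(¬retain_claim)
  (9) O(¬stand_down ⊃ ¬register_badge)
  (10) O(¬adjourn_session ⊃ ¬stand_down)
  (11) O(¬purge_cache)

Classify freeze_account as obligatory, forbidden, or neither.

Premise 2 is O(waive_disclosure ⊃ freeze_account), but O(waive_disclosure) is not derivable from the premises, so it does not yield O(freeze_account).
No premise or chain of K-axiom applications forces O(freeze_account), and none forces O(¬freeze_account). So freeze_account is neither obligatory nor forbidden under these norms.

Neither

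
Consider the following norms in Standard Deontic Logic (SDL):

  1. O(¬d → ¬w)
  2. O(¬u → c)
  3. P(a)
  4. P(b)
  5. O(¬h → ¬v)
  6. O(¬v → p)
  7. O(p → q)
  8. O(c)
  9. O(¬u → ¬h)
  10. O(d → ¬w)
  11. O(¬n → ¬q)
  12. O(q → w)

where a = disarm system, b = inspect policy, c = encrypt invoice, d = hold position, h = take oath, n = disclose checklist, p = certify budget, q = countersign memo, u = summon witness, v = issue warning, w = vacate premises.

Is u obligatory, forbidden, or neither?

Obligatory

Premises 1 and 10 are O(¬d → ¬w) and O(d → ¬w); every ideal world satisfies ¬d or d, so in either case ¬w holds — hence O(¬w).
The contrapositive of premise 12 (O(q → w)) is O(¬w → ¬q), and O(¬w) is already established, so O(¬q).
Premise 7, O(p → q), contraposes to O(¬q → ¬p); with O(¬q) we get O(¬p).
Premise 6, O(¬v → p), contraposes to O(¬p → v); with O(¬p) we get O(v).
Premise 5 is O(¬h → ¬v); contrapositively O(v → h). Since O(v) holds, K gives O(h).
Premise 9, O(¬u → ¬h), contraposes to O(h → u); with O(h) we get O(u).
Premises 2, 3, 4, 8, 11 do not contribute to this derivation.
Hence u is obligatory.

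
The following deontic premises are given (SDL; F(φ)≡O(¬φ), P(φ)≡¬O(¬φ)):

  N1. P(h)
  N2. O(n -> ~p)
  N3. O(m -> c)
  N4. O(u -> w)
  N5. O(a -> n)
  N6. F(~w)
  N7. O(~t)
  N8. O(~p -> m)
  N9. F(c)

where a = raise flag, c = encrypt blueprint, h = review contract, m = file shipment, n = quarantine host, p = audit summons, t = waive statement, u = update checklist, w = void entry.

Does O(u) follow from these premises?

Premise 4 is O(u -> w); even if O(w) held, inferring O(u) would be affirming the consequent — invalid.
No other premise forces O(u). An ideal world satisfying every premise can still have u false, so O(u) is not derivable.

No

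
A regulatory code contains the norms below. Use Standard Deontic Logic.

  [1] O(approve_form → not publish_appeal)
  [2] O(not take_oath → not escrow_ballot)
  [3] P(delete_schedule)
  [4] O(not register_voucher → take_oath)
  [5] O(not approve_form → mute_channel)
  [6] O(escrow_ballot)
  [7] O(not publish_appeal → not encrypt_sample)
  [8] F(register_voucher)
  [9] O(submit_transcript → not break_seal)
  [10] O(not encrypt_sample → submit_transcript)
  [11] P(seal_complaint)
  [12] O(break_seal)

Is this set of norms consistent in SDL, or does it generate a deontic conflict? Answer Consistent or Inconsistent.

Consistent

Premise 2 is O(not take_oath → not escrow_ballot), but O(not take_oath) is not derivable from the premises, so it does not yield O(not escrow_ballot).
So O(not escrow_ballot) is not derivable, and the apparent clash with O(escrow_ballot) does not arise.
A world satisfying every obligation exists (e.g. approve_form=false, break_seal=true, delete_schedule=false, encrypt_sample=true, escrow_ballot=true, mute_channel=true, publish_appeal=true, register_voucher=false, seal_complaint=false, submit_transcript=false, take_oath=true); no atom is both obligatory and forbidden, so the set is consistent.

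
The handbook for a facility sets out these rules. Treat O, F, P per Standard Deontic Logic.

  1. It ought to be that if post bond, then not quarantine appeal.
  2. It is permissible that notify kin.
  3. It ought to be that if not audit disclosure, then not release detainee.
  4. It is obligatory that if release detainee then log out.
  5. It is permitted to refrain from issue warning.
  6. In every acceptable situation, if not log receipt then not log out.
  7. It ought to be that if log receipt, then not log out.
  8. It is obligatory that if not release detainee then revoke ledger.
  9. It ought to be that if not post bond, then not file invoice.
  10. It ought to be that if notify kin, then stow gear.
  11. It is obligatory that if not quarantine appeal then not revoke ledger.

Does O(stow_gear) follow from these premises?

Premise 10 is O(notify_kin → stow_gear), but O(notify_kin) is not derivable from the premises (the permission P(notify_kin) asserts only ¬O(¬notify_kin), not O(notify_kin)), so it does not yield O(stow_gear).
No other premise forces O(stow_gear). An ideal world satisfying every premise can still have stow_gear false, so O(stow_gear) is not derivable.

No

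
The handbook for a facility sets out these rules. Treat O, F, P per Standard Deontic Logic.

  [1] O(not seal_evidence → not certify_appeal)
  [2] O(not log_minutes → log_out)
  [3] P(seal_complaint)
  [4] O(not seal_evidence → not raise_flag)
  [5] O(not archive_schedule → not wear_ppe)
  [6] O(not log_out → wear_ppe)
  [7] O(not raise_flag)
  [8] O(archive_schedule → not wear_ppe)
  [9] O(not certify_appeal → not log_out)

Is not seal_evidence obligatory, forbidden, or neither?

Forbidden

Premises 5 and 8 are O(not archive_schedule → not wear_ppe) and O(archive_schedule → not wear_ppe); every ideal world satisfies not archive_schedule or archive_schedule, so in either case not wear_ppe holds — hence O(not wear_ppe).
Premise 6 is O(not log_out → wear_ppe); contrapositively O(not wear_ppe → log_out). Since O(not wear_ppe) holds, K gives O(log_out).
Premise 9, O(not certify_appeal → not log_out), contraposes to O(log_out → certify_appeal); with O(log_out) we get O(certify_appeal).
Premise 1 is O(not seal_evidence → not certify_appeal); contrapositively O(certify_appeal → seal_evidence). Since O(certify_appeal) holds, K gives O(seal_evidence).
Premises 2, 3, 4, 7 do not contribute to this derivation.
Thus O(seal_evidence), which is F(not seal_evidence): not seal_evidence is forbidden.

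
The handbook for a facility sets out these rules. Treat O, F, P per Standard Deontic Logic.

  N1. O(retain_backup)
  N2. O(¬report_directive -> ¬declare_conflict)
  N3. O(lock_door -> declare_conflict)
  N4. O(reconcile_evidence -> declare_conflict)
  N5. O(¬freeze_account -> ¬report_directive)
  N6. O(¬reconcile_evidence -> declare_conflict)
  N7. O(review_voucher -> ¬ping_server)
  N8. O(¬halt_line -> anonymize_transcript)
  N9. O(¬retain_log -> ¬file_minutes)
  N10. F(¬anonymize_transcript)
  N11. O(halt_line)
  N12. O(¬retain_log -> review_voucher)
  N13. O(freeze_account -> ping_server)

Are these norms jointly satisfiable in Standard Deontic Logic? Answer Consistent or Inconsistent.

Consistent

Premise 8 is O(¬halt_line -> anonymize_transcript); even if O(anonymize_transcript) held, inferring O(¬halt_line) would be affirming the consequent — invalid.
So O(¬halt_line) is not derivable, and the apparent clash with O(halt_line) does not arise.
A world satisfying every obligation exists (e.g. anonymize_transcript=true, declare_conflict=true, file_minutes=false, freeze_account=true, halt_line=true, lock_door=false, ping_server=true, reconcile_evidence=false, report_directive=true, retain_backup=true, retain_log=true, review_voucher=false); no atom is both obligatory and forbidden, so the set is consistent.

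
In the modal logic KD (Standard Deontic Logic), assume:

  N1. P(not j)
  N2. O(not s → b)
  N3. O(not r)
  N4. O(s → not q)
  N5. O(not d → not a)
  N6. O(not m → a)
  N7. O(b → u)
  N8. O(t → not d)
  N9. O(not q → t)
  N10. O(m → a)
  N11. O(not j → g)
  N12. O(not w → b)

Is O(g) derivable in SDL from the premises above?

No

Premise 11 is O(not j → g), but O(not j) is not derivable from the premises (the permission P(not j) asserts only not O(j), not O(not j)), so it does not yield O(g).
No other premise forces O(g). An ideal world satisfying every premise can still have g false, so O(g) is not derivable.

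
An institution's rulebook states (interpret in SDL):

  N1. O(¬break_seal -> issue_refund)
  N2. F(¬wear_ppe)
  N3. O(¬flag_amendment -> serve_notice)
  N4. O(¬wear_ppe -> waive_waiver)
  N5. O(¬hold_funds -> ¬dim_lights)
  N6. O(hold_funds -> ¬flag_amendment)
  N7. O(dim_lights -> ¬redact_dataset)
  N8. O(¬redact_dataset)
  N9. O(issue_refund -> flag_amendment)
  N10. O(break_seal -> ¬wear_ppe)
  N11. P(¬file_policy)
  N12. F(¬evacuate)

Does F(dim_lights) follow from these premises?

Yes

Premise 2, F(¬wear_ppe), is equivalent to O(wear_ppe).
The contrapositive of premise 10 (O(break_seal -> ¬wear_ppe)) is O(wear_ppe -> ¬break_seal), and O(wear_ppe) is already established, so O(¬break_seal).
Applying K to premise 1 (O(¬break_seal -> issue_refund)) and O(¬break_seal) yields O(issue_refund).
Applying K to premise 9 (O(issue_refund -> flag_amendment)) and O(issue_refund) yields O(flag_amendment).
Premise 6 is O(hold_funds -> ¬flag_amendment); contrapositively O(flag_amendment -> ¬hold_funds). Since O(flag_amendment) holds, K gives O(¬hold_funds).
With premise 5, O(¬hold_funds -> ¬dim_lights), the K-axiom yields O(¬dim_lights).
Premises 3, 4, 7, 8, 11, 12 do not contribute to this derivation.
So O(¬dim_lights) holds, i.e. F(dim_lights). The claim follows.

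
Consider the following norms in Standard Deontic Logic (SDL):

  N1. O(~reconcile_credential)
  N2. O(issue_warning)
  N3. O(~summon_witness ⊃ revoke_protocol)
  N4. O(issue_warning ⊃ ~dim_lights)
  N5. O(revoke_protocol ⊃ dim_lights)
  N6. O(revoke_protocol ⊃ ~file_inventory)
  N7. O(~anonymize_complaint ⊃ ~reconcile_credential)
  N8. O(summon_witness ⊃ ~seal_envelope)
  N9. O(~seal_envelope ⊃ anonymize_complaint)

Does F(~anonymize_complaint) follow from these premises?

Premise 2 gives O(issue_warning).
From O(issue_warning) and premise 4, O(issue_warning ⊃ ~dim_lights), we obtain O(~dim_lights).
Premise 5 is O(revoke_protocol ⊃ dim_lights); contrapositively O(~dim_lights ⊃ ~revoke_protocol). Since O(~dim_lights) holds, K gives O(~revoke_protocol).
Premise 3 is O(~summon_witness ⊃ revoke_protocol); contrapositively O(~revoke_protocol ⊃ summon_witness). Since O(~revoke_protocol) holds, K gives O(summon_witness).
With premise 8, O(summon_witness ⊃ ~seal_envelope), the K-axiom yields O(~seal_envelope).
From O(~seal_envelope) and premise 9, O(~seal_envelope ⊃ anonymize_complaint), we obtain O(anonymize_complaint).
Premises 1, 6, 7 do not contribute to this derivation.
So O(anonymize_complaint) holds, i.e. F(~anonymize_complaint). The claim follows.

Yes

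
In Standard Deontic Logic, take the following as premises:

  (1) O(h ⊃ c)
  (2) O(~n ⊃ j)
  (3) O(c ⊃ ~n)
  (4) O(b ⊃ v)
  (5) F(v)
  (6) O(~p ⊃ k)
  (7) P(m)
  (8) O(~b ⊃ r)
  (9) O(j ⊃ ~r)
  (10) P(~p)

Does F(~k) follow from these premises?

No

Premise 6 is O(~p ⊃ k), but O(~p) is not derivable from the premises (the permission P(~p) asserts only ~O(p), not O(~p)), so it does not yield O(k).
No other premise forces O(k). An ideal world satisfying every premise can still have ~k true, so F(~k) is not derivable.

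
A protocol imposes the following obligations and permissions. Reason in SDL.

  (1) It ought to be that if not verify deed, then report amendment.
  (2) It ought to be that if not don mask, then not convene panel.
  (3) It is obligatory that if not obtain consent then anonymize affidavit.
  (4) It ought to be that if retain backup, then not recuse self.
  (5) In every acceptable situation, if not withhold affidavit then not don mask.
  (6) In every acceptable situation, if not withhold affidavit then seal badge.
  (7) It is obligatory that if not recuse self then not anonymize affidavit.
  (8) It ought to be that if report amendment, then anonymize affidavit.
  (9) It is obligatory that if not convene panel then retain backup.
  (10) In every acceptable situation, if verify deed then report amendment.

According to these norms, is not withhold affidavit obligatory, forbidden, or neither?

Premises 10 and 1 are O(verify_deed → report_amendment) and O(¬verify_deed → report_amendment); every ideal world satisfies verify_deed or ¬verify_deed, so in either case report_amendment holds — hence O(report_amendment).
Premise 8 is O(report_amendment → anonymize_affidavit); since O(report_amendment), deontic closure gives O(anonymize_affidavit).
Premise 7, O(¬recuse_self → ¬anonymize_affidavit), contraposes to O(anonymize_affidavit → recuse_self); with O(anonymize_affidavit) we get O(recuse_self).
Premise 4, O(retain_backup → ¬recuse_self), contraposes to O(recuse_self → ¬retain_backup); with O(recuse_self) we get O(¬retain_backup).
Premise 9, O(¬convene_panel → retain_backup), contraposes to O(¬retain_backup → convene_panel); with O(¬retain_backup) we get O(convene_panel).
Premise 2, O(¬don_mask → ¬convene_panel), contraposes to O(convene_panel → don_mask); with O(convene_panel) we get O(don_mask).
The contrapositive of premise 5 (O(¬withhold_affidavit → ¬don_mask)) is O(don_mask → withhold_affidavit), and O(don_mask) is already established, so O(withhold_affidavit).
Premises 3, 6 do not contribute to this derivation.
Thus O(withhold_affidavit), which is F(¬withhold_affidavit): ¬withhold_affidavit is forbidden.

Forbidden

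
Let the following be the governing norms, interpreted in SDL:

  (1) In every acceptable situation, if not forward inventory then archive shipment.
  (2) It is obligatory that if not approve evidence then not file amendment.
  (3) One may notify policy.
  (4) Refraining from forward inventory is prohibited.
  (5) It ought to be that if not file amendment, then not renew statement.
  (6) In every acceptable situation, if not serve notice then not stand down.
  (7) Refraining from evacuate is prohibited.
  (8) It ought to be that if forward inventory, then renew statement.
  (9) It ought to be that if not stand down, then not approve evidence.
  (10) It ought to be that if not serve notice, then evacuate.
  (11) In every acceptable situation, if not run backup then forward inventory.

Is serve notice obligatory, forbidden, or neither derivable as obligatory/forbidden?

Premise 4 is F(¬forward_inventory), i.e. O(forward_inventory).
From O(forward_inventory) and premise 8, O(forward_inventory → renew_statement), we obtain O(renew_statement).
Premise 5, O(¬file_amendment → ¬renew_statement), contraposes to O(renew_statement → file_amendment); with O(renew_statement) we get O(file_amendment).
Premise 2, O(¬approve_evidence → ¬file_amendment), contraposes to O(file_amendment → approve_evidence); with O(file_amendment) we get O(approve_evidence).
Premise 9 is O(¬stand_down → ¬approve_evidence); contrapositively O(approve_evidence → stand_down). Since O(approve_evidence) holds, K gives O(stand_down).
Premise 6 is O(¬serve_notice → ¬stand_down); contrapositively O(stand_down → serve_notice). Since O(stand_down) holds, K gives O(serve_notice).
Premises 1, 3, 7, 10, 11 do not contribute to this derivation.
Hence serve_notice is obligatory.

Obligatory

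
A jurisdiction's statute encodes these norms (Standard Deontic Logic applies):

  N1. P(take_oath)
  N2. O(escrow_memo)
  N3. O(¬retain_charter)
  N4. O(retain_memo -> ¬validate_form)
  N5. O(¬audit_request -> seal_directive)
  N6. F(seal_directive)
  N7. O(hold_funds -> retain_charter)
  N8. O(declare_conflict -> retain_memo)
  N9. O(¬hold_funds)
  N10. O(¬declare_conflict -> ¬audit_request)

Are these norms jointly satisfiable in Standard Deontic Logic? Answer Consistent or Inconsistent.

Consistent

Premise 7 is O(hold_funds -> retain_charter), but O(hold_funds) is not derivable from the premises, so it does not yield O(retain_charter).
So O(retain_charter) is not derivable, and the apparent clash with O(¬retain_charter) does not arise.
A world satisfying every obligation exists (e.g. audit_request=true, declare_conflict=true, escrow_memo=true, hold_funds=false, retain_charter=false, retain_memo=true, seal_directive=false, take_oath=false, validate_form=false); no atom is both obligatory and forbidden, so the set is consistent.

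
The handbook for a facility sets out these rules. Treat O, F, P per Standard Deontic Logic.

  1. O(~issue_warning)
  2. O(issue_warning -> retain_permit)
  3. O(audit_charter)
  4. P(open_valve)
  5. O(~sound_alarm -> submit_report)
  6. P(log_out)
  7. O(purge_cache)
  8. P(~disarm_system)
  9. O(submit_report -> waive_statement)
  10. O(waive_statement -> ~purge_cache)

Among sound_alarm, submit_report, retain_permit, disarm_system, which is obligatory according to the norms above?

Premise 7 gives O(purge_cache).
Premise 10, O(waive_statement -> ~purge_cache), contraposes to O(purge_cache -> ~waive_statement); with O(purge_cache) we get O(~waive_statement).
Premise 9, O(submit_report -> waive_statement), contraposes to O(~waive_statement -> ~submit_report); with O(~waive_statement) we get O(~submit_report).
Premise 5 is O(~sound_alarm -> submit_report); contrapositively O(~submit_report -> sound_alarm). Since O(~submit_report) holds, K gives O(sound_alarm).
So O(sound_alarm) holds — sound_alarm is obligatory. None of the other listed options is made obligatory by any chain of premises.

sound_alarm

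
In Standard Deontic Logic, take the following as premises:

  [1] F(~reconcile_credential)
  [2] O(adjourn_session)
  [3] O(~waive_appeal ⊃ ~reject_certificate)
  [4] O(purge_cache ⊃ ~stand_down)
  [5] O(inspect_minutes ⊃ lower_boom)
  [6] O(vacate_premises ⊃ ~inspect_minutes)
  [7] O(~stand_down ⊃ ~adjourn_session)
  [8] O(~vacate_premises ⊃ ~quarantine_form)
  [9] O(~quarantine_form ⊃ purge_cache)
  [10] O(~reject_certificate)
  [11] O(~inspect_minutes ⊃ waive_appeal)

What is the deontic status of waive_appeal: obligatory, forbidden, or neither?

From premise 2 we have O(adjourn_session).
Premise 7, O(~stand_down ⊃ ~adjourn_session), contraposes to O(adjourn_session ⊃ stand_down); with O(adjourn_session) we get O(stand_down).
Premise 4, O(purge_cache ⊃ ~stand_down), contraposes to O(stand_down ⊃ ~purge_cache); with O(stand_down) we get O(~purge_cache).
Premise 9, O(~quarantine_form ⊃ purge_cache), contraposes to O(~purge_cache ⊃ quarantine_form); with O(~purge_cache) we get O(quarantine_form).
Premise 8, O(~vacate_premises ⊃ ~quarantine_form), contraposes to O(quarantine_form ⊃ vacate_premises); with O(quarantine_form) we get O(vacate_premises).
Applying K to premise 6 (O(vacate_premises ⊃ ~inspect_minutes)) and O(vacate_premises) yields O(~inspect_minutes).
From O(~inspect_minutes) and premise 11, O(~inspect_minutes ⊃ waive_appeal), we obtain O(waive_appeal).
Premises 1, 3, 5, 10 do not contribute to this derivation.
Hence waive_appeal is obligatory.

Obligatory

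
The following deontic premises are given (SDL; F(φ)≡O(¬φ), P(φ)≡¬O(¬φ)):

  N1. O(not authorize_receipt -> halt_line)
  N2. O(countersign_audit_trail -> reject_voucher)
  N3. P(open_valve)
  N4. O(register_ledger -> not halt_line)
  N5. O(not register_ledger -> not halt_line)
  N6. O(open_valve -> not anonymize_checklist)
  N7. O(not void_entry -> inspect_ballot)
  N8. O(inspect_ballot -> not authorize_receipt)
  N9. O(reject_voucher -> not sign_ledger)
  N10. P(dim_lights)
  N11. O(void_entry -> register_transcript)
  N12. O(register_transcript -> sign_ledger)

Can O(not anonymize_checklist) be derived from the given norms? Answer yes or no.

Premise 6 is O(open_valve -> not anonymize_checklist), but O(open_valve) is not derivable from the premises (the permission P(open_valve) asserts only not O(not open_valve), not O(open_valve)), so it does not yield O(not anonymize_checklist).
No other premise forces O(not anonymize_checklist). An ideal world satisfying every premise can still have not anonymize_checklist false, so O(not anonymize_checklist) is not derivable.

No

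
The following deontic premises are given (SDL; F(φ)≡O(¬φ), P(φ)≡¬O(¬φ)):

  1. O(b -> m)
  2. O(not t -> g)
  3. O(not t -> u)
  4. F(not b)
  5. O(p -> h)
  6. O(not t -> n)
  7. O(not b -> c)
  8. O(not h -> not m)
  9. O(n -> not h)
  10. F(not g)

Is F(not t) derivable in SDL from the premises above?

Yes

Premise 4, F(not b), is equivalent to O(b).
From O(b) and premise 1, O(b -> m), we obtain O(m).
The contrapositive of premise 8 (O(not h -> not m)) is O(m -> h), and O(m) is already established, so O(h).
Premise 9, O(n -> not h), contraposes to O(h -> not n); with O(h) we get O(not n).
Premise 6, O(not t -> n), contraposes to O(not n -> t); with O(not n) we get O(t).
Premises 2, 3, 5, 7, 10 do not contribute to this derivation.
So O(t) holds, i.e. F(not t). The claim follows.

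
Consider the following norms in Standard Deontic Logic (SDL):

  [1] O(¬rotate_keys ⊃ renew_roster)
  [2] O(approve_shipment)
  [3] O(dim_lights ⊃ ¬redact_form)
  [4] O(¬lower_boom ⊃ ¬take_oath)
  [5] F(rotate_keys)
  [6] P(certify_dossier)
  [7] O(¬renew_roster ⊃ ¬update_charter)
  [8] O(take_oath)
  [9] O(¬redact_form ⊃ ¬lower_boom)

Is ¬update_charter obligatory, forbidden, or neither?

Premise 7 is O(¬renew_roster ⊃ ¬update_charter), but O(¬renew_roster) is not derivable from the premises, so it does not yield O(¬update_charter).
No premise or chain of K-axiom applications forces O(¬update_charter), and none forces O(update_charter). So ¬update_charter is neither obligatory nor forbidden under these norms.

Neither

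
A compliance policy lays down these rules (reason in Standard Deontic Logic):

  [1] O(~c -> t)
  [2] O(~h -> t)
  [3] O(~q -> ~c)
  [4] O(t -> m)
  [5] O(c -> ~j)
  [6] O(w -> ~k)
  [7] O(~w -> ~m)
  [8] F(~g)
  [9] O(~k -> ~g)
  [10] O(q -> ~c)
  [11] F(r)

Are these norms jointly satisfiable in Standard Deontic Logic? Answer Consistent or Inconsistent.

Inconsistent

Premises 10 and 3 are O(q -> ~c) and O(~q -> ~c); every ideal world satisfies q or ~q, so in either case ~c holds — hence O(~c).
Premise 1 is O(~c -> t); since O(~c), deontic closure gives O(t).
Applying K to premise 4 (O(t -> m)) and O(t) yields O(m).
Premise 7, O(~w -> ~m), contraposes to O(m -> w); with O(m) we get O(w).
With premise 6, O(w -> ~k), the K-axiom yields O(~k).
Applying K to premise 9 (O(~k -> ~g)) and O(~k) yields O(~g).
Yet premise 8 is F(~g), i.e. O(g).
We now have both O(~g) and O(g) — g is simultaneously obligatory and forbidden, violating the D-axiom.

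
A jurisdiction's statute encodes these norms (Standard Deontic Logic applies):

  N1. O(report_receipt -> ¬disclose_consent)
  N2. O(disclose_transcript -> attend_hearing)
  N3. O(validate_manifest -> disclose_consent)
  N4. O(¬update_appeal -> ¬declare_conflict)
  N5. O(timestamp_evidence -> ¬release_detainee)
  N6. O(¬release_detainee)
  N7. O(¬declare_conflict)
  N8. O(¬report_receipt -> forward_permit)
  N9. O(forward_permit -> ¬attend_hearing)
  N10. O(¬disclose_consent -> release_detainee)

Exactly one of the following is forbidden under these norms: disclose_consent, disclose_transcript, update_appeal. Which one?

disclose_transcript

Premise 6 gives O(¬release_detainee).
The contrapositive of premise 10 (O(¬disclose_consent -> release_detainee)) is O(¬release_detainee -> disclose_consent), and O(¬release_detainee) is already established, so O(disclose_consent).
Premise 1, O(report_receipt -> ¬disclose_consent), contraposes to O(disclose_consent -> ¬report_receipt); with O(disclose_consent) we get O(¬report_receipt).
From O(¬report_receipt) and premise 8, O(¬report_receipt -> forward_permit), we obtain O(forward_permit).
With premise 9, O(forward_permit -> ¬attend_hearing), the K-axiom yields O(¬attend_hearing).
Premise 2 is O(disclose_transcript -> attend_hearing); contrapositively O(¬attend_hearing -> ¬disclose_transcript). Since O(¬attend_hearing) holds, K gives O(¬disclose_transcript).
So O(¬disclose_transcript) holds, i.e. disclose_transcript is forbidden. None of the other listed options is forbidden under the premises.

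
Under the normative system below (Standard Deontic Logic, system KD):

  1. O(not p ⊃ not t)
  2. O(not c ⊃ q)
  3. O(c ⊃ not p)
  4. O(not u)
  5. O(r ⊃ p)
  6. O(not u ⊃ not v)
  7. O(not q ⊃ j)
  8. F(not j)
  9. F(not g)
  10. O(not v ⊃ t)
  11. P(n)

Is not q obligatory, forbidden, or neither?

Forbidden

Premise 4 gives O(not u).
Applying K to premise 6 (O(not u ⊃ not v)) and O(not u) yields O(not v).
Applying K to premise 10 (O(not v ⊃ t)) and O(not v) yields O(t).
Premise 1 is O(not p ⊃ not t); contrapositively O(t ⊃ p). Since O(t) holds, K gives O(p).
The contrapositive of premise 3 (O(c ⊃ not p)) is O(p ⊃ not c), and O(p) is already established, so O(not c).
Premise 2 is O(not c ⊃ q); since O(not c), deontic closure gives O(q).
Premises 5, 7, 8, 9, 11 do not contribute to this derivation.
Thus O(q), which is F(not q): not q is forbidden.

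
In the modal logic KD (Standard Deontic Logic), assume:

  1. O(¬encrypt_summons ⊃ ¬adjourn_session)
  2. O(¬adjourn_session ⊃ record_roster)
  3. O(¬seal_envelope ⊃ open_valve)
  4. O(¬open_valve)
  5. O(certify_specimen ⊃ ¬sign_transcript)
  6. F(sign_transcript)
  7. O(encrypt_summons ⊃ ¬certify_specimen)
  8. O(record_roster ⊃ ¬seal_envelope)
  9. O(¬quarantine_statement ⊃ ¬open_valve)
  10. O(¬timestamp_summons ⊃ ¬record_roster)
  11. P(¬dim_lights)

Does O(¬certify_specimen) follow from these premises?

Yes

From premise 4 we have O(¬open_valve).
Premise 3, O(¬seal_envelope ⊃ open_valve), contraposes to O(¬open_valve ⊃ seal_envelope); with O(¬open_valve) we get O(seal_envelope).
The contrapositive of premise 8 (O(record_roster ⊃ ¬seal_envelope)) is O(seal_envelope ⊃ ¬record_roster), and O(seal_envelope) is already established, so O(¬record_roster).
Premise 2 is O(¬adjourn_session ⊃ record_roster); contrapositively O(¬record_roster ⊃ adjourn_session). Since O(¬record_roster) holds, K gives O(adjourn_session).
Premise 1, O(¬encrypt_summons ⊃ ¬adjourn_session), contraposes to O(adjourn_session ⊃ encrypt_summons); with O(adjourn_session) we get O(encrypt_summons).
Premise 7 is O(encrypt_summons ⊃ ¬certify_specimen); since O(encrypt_summons), deontic closure gives O(¬certify_specimen).
Premises 5, 6, 9, 10, 11 do not contribute to this derivation.
So O(¬certify_specimen) follows.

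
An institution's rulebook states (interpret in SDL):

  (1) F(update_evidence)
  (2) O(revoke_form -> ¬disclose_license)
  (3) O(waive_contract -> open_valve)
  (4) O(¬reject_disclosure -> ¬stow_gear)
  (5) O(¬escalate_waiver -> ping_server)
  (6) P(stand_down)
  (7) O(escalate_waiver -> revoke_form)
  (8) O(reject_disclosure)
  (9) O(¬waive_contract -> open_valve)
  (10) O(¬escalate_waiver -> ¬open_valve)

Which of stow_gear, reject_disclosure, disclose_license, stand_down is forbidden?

Premises 3 and 9 cover both cases: O(waive_contract -> open_valve) and O(¬waive_contract -> open_valve). Since waive_contract ∨ ¬waive_contract is a tautology, O(open_valve) follows.
The contrapositive of premise 10 (O(¬escalate_waiver -> ¬open_valve)) is O(open_valve -> escalate_waiver), and O(open_valve) is already established, so O(escalate_waiver).
From O(escalate_waiver) and premise 7, O(escalate_waiver -> revoke_form), we obtain O(revoke_form).
Premise 2 is O(revoke_form -> ¬disclose_license); since O(revoke_form), deontic closure gives O(¬disclose_license).
So O(¬disclose_license) holds, i.e. disclose_license is forbidden. None of the other listed options is forbidden under the premises.

disclose_license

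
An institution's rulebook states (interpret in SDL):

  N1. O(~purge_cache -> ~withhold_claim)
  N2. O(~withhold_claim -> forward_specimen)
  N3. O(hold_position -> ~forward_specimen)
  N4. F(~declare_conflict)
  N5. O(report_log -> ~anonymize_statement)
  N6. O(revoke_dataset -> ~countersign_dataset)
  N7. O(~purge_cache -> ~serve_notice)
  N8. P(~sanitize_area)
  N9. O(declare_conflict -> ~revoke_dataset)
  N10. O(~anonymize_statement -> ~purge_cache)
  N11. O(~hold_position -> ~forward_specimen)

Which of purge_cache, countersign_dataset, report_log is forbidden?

Premises 3 and 11 cover both cases: O(hold_position -> ~forward_specimen) and O(~hold_position -> ~forward_specimen). Since hold_position ∨ ~hold_position is a tautology, O(~forward_specimen) follows.
Premise 2 is O(~withhold_claim -> forward_specimen); contrapositively O(~forward_specimen -> withhold_claim). Since O(~forward_specimen) holds, K gives O(withhold_claim).
Premise 1 is O(~purge_cache -> ~withhold_claim); contrapositively O(withhold_claim -> purge_cache). Since O(withhold_claim) holds, K gives O(purge_cache).
Premise 10 is O(~anonymize_statement -> ~purge_cache); contrapositively O(purge_cache -> anonymize_statement). Since O(purge_cache) holds, K gives O(anonymize_statement).
Premise 5, O(report_log -> ~anonymize_statement), contraposes to O(anonymize_statement -> ~report_log); with O(anonymize_statement) we get O(~report_log).
So O(~report_log) holds, i.e. report_log is forbidden. None of the other listed options is forbidden under the premises.

report_log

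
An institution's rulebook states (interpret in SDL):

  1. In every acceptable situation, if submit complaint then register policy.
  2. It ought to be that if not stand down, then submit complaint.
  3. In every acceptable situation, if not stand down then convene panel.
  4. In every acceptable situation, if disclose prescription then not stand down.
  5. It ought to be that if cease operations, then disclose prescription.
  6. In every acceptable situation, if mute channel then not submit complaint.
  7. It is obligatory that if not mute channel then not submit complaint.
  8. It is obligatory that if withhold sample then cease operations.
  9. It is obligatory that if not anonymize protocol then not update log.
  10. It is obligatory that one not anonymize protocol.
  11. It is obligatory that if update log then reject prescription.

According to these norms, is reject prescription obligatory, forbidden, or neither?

Premise 11 is O(update_log → reject_prescription), but O(update_log) is not derivable from the premises, so it does not yield O(reject_prescription).
No premise or chain of K-axiom applications forces O(reject_prescription), and none forces O(¬reject_prescription). So reject_prescription is neither obligatory nor forbidden under these norms.

Neither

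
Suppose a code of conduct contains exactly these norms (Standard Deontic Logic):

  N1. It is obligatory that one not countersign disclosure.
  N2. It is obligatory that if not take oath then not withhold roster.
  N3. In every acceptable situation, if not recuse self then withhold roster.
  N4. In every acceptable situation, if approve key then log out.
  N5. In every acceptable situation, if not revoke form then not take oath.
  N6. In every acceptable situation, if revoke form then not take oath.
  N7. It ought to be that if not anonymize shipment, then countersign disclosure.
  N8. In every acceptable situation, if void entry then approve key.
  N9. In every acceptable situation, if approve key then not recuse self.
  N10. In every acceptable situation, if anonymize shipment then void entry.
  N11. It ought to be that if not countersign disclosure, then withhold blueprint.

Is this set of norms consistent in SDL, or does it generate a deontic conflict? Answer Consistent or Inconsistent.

Inconsistent

Premises 5 and 6 cover both cases: O(¬revoke_form → ¬take_oath) and O(revoke_form → ¬take_oath). Since ¬revoke_form ∨ revoke_form is a tautology, O(¬take_oath) follows.
Applying K to premise 2 (O(¬take_oath → ¬withhold_roster)) and O(¬take_oath) yields O(¬withhold_roster).
The contrapositive of premise 3 (O(¬recuse_self → withhold_roster)) is O(¬withhold_roster → recuse_self), and O(¬withhold_roster) is already established, so O(recuse_self).
Premise 9, O(approve_key → ¬recuse_self), contraposes to O(recuse_self → ¬approve_key); with O(recuse_self) we get O(¬approve_key).
The contrapositive of premise 8 (O(void_entry → approve_key)) is O(¬approve_key → ¬void_entry), and O(¬approve_key) is already established, so O(¬void_entry).
The contrapositive of premise 10 (O(anonymize_shipment → void_entry)) is O(¬void_entry → ¬anonymize_shipment), and O(¬void_entry) is already established, so O(¬anonymize_shipment).
With premise 7, O(¬anonymize_shipment → countersign_disclosure), the K-axiom yields O(countersign_disclosure).
Yet premise 1 states O(¬countersign_disclosure).
We now have both O(countersign_disclosure) and O(¬countersign_disclosure) — countersign_disclosure is simultaneously obligatory and forbidden, violating the D-axiom.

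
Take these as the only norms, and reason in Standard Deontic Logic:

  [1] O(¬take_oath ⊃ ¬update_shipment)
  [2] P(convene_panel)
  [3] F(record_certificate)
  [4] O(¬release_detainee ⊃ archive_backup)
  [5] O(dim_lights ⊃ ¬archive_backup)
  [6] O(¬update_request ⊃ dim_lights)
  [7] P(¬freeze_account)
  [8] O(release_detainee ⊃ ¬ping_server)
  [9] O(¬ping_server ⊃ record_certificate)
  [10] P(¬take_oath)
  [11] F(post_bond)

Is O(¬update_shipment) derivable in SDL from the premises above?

No

Premise 1 is O(¬take_oath ⊃ ¬update_shipment), but O(¬take_oath) is not derivable from the premises (the permission P(¬take_oath) asserts only ¬O(take_oath), not O(¬take_oath)), so it does not yield O(¬update_shipment).
No other premise forces O(¬update_shipment). An ideal world satisfying every premise can still have ¬update_shipment false, so O(¬update_shipment) is not derivable.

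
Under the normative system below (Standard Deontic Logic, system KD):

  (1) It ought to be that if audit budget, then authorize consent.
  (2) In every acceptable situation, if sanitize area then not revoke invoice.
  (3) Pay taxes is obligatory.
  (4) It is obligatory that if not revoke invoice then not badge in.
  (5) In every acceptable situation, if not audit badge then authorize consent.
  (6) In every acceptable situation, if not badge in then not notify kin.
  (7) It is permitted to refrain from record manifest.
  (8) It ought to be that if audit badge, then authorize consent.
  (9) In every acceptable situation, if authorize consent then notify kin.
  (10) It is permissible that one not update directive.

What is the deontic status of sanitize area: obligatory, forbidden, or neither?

Premises 8 and 5 are O(audit_badge → authorize_consent) and O(¬audit_badge → authorize_consent); every ideal world satisfies audit_badge or ¬audit_badge, so in either case authorize_consent holds — hence O(authorize_consent).
With premise 9, O(authorize_consent → notify_kin), the K-axiom yields O(notify_kin).
Premise 6 is O(¬badge_in → ¬notify_kin); contrapositively O(notify_kin → badge_in). Since O(notify_kin) holds, K gives O(badge_in).
Premise 4, O(¬revoke_invoice → ¬badge_in), contraposes to O(badge_in → revoke_invoice); with O(badge_in) we get O(revoke_invoice).
Premise 2 is O(sanitize_area → ¬revoke_invoice); contrapositively O(revoke_invoice → ¬sanitize_area). Since O(revoke_invoice) holds, K gives O(¬sanitize_area).
Premises 1, 3, 7, 10 do not contribute to this derivation.
Thus O(¬sanitize_area), which is F(sanitize_area): sanitize_area is forbidden.

Forbidden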